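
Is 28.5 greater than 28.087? Yes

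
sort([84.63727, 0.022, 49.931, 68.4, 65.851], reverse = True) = [84.63727, 68.4, 65.851, 49.931, 0.022]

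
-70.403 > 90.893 False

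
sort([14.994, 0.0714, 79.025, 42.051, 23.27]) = [0.0714, 14.994, 23.27, 42.051, 79.025]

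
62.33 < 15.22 False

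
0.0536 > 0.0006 True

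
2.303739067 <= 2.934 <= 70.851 True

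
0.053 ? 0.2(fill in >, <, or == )<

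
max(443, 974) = 974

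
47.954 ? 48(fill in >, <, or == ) <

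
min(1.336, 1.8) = 1.336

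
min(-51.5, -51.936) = -51.936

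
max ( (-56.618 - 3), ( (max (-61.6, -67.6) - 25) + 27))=-59.6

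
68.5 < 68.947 True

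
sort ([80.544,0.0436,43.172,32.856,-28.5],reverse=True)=[80.544,43.172,32.856,0.0436,-28.5]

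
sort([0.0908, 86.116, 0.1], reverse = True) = [86.116, 0.1, 0.0908]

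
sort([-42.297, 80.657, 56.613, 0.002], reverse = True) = [80.657, 56.613, 0.002, -42.297]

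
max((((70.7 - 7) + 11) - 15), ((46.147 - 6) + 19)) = 59.7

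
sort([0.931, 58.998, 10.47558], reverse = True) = [58.998, 10.47558, 0.931]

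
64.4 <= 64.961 True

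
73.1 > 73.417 False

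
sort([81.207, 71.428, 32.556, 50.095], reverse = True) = [81.207, 71.428, 50.095, 32.556]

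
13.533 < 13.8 True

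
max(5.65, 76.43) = 76.43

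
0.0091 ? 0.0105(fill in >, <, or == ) <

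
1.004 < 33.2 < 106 True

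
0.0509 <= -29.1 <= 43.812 False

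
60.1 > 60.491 False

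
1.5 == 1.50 True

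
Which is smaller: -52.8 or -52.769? -52.8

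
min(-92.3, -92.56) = -92.56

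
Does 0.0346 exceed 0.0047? Yes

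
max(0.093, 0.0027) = 0.093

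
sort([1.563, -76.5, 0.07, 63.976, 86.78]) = [-76.5, 0.07, 1.563, 63.976, 86.78]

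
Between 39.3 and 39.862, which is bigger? 39.862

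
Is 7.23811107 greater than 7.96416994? No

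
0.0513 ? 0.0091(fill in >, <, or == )>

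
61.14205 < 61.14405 True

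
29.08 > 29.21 False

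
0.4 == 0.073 False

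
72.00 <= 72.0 True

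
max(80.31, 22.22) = 80.31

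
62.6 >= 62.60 True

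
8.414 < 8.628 True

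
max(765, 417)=765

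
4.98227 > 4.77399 True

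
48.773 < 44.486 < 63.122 False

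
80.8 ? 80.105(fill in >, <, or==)>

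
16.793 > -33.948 True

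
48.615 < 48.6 False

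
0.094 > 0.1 False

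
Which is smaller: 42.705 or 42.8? 42.705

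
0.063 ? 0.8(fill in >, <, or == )<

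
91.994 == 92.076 False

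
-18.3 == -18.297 False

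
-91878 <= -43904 True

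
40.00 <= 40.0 True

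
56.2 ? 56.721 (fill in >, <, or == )<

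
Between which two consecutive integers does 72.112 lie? 72 and 73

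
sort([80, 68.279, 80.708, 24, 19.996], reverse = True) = [80.708, 80, 68.279, 24, 19.996]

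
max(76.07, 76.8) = 76.8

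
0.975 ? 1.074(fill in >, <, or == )<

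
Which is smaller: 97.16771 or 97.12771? 97.12771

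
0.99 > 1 False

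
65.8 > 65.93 False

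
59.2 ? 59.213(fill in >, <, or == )<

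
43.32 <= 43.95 True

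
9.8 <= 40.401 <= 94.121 True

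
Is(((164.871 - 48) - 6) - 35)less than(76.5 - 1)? No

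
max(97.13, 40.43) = 97.13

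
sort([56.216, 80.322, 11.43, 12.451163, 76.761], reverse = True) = [80.322, 76.761, 56.216, 12.451163, 11.43]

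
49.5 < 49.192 False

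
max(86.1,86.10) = 86.10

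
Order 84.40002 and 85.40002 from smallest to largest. 84.40002, 85.40002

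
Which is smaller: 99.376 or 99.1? 99.1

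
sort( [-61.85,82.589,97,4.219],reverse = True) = [97,82.589,4.219,-61.85]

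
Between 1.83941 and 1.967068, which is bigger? 1.967068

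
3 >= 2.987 True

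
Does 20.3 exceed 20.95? No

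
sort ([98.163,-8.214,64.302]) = [-8.214,64.302,98.163]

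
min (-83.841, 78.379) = -83.841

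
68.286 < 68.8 True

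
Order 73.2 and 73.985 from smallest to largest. 73.2, 73.985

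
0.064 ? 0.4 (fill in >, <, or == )<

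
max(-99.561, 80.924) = 80.924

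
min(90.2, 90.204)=90.2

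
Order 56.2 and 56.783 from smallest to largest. 56.2, 56.783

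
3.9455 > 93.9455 False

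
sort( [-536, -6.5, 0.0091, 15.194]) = [-536, -6.5, 0.0091, 15.194]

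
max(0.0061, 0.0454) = 0.0454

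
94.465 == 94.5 False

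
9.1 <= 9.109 True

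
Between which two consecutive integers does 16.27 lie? 16 and 17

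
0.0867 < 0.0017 False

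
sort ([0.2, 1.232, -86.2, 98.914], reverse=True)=[98.914, 1.232, 0.2, -86.2]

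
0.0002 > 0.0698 False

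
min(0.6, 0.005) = 0.005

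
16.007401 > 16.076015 False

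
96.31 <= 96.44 True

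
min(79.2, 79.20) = 79.2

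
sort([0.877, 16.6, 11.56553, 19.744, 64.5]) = [0.877, 11.56553, 16.6, 19.744, 64.5]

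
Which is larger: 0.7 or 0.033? 0.7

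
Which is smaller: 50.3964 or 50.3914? 50.3914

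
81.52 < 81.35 False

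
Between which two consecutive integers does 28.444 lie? 28 and 29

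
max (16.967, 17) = 17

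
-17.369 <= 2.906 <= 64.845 True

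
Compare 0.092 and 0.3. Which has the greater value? 0.3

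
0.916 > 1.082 False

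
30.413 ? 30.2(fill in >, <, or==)>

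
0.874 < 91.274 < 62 False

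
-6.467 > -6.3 False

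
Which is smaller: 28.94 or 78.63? 28.94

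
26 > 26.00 False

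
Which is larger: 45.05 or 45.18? 45.18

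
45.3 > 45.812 False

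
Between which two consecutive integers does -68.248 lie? -69 and -68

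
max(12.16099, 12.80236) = 12.80236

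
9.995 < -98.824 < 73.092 False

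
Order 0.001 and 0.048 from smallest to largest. 0.001, 0.048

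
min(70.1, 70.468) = 70.1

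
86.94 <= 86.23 False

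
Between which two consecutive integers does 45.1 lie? 45 and 46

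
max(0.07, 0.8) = 0.8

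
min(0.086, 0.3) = 0.086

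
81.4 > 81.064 True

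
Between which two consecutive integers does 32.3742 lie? 32 and 33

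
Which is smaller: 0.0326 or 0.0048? 0.0048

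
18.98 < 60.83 True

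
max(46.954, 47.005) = 47.005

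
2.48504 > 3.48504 False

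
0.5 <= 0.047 False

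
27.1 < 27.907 True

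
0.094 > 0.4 False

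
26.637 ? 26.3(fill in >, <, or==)>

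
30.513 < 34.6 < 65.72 True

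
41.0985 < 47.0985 True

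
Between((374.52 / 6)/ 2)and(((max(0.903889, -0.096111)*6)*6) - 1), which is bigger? (((max(0.903889, -0.096111)*6)*6) - 1)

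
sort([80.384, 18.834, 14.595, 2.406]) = [2.406, 14.595, 18.834, 80.384]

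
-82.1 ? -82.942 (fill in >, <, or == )>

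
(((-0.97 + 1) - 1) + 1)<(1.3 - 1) True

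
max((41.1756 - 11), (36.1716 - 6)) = 30.1756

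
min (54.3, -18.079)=-18.079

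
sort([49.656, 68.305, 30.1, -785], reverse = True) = [68.305, 49.656, 30.1, -785]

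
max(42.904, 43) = 43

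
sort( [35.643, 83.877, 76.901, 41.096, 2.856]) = [2.856, 35.643, 41.096, 76.901, 83.877]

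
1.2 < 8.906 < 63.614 True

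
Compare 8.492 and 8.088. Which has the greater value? 8.492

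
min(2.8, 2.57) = 2.57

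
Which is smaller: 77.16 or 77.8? 77.16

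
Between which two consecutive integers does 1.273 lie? 1 and 2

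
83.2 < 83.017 False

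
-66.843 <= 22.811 True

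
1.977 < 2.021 True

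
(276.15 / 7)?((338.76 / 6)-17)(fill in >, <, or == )<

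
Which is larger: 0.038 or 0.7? 0.7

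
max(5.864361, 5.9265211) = 5.9265211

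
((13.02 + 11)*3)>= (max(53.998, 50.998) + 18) True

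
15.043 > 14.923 True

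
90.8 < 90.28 False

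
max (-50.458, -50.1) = -50.1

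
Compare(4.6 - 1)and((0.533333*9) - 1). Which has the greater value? ((0.533333*9) - 1)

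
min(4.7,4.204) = 4.204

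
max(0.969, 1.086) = 1.086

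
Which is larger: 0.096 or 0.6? 0.6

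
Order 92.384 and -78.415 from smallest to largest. -78.415, 92.384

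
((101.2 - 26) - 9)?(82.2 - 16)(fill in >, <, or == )==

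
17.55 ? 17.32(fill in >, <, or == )>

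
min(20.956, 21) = 20.956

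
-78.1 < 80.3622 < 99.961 True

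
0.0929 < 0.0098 False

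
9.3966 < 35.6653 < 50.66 True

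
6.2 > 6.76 False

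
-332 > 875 False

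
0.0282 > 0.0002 True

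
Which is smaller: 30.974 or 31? 30.974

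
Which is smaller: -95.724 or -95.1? -95.724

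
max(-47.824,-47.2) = -47.2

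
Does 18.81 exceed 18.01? Yes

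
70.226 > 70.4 False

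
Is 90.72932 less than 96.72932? Yes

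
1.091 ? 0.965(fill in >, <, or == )>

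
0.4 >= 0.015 True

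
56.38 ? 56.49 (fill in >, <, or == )<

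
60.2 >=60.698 False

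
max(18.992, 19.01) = 19.01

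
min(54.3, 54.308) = 54.3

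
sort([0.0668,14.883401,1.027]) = [0.0668,1.027,14.883401]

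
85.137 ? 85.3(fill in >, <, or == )<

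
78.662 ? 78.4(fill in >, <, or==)>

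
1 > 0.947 True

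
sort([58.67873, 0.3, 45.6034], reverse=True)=[58.67873, 45.6034, 0.3]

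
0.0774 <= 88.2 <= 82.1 False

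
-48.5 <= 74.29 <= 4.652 False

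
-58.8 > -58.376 False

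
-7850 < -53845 False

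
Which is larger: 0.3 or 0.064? 0.3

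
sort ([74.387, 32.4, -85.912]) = [-85.912, 32.4, 74.387]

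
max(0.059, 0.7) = 0.7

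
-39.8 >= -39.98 True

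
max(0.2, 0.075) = 0.2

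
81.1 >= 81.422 False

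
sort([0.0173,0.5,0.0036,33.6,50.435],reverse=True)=[50.435,33.6,0.5,0.0173,0.0036]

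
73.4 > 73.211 True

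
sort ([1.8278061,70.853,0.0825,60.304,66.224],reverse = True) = [70.853,66.224,60.304,1.8278061,0.0825]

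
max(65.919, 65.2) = 65.919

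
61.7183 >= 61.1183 True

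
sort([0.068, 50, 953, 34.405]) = [0.068, 34.405, 50, 953]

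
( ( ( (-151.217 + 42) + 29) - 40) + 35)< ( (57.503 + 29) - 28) True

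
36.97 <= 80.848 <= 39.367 False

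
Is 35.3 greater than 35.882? No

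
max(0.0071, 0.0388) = 0.0388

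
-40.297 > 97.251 False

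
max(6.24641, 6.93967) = 6.93967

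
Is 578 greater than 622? No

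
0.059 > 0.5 False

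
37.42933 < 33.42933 False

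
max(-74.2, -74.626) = -74.2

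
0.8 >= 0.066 True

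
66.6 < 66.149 False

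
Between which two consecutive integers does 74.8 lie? 74 and 75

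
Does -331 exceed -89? No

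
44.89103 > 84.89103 False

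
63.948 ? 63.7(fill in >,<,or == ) >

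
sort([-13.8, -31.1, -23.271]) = [-31.1, -23.271, -13.8]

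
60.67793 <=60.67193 False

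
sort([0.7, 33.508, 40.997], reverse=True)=[40.997, 33.508, 0.7]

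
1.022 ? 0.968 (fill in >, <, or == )>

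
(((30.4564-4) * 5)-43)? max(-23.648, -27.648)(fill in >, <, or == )>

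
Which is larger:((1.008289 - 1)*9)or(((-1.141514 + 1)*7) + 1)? ((1.008289 - 1)*9)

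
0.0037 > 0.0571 False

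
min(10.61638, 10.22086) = 10.22086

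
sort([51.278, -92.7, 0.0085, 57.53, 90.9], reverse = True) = [90.9, 57.53, 51.278, 0.0085, -92.7]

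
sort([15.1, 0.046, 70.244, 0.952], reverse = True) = [70.244, 15.1, 0.952, 0.046]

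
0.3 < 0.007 False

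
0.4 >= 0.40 True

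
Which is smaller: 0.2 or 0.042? 0.042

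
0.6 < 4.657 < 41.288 True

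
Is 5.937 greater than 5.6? Yes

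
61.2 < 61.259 True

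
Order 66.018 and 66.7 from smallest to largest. 66.018, 66.7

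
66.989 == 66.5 False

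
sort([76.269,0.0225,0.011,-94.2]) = [-94.2,0.011,0.0225,76.269]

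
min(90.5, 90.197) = 90.197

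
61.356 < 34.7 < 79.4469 False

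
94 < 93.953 False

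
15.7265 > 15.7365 False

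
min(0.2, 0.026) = 0.026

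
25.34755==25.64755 False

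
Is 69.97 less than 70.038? Yes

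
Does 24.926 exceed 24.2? Yes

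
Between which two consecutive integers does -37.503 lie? -38 and -37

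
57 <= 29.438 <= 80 False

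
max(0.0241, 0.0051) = 0.0241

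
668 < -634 False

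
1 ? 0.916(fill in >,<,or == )>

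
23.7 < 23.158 False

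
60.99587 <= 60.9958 False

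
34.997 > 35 False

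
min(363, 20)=20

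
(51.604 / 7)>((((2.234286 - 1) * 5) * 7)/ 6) True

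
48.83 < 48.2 False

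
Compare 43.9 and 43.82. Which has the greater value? 43.9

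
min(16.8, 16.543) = 16.543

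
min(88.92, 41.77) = 41.77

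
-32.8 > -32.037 False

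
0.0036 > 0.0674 False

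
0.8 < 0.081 False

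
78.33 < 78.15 False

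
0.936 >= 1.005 False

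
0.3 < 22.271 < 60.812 True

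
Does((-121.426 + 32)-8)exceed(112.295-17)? No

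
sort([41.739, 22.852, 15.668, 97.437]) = [15.668, 22.852, 41.739, 97.437]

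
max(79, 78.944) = 79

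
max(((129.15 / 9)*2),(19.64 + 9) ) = 28.7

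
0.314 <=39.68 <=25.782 False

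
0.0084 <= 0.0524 True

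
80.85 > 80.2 True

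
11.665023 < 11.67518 True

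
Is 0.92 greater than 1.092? No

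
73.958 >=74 False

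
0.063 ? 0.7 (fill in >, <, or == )<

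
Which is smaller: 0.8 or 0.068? 0.068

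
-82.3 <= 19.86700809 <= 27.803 True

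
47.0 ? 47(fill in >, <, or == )==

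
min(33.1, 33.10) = 33.1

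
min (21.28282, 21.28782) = 21.28282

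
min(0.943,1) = 0.943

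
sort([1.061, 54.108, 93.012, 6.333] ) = [1.061, 6.333, 54.108, 93.012]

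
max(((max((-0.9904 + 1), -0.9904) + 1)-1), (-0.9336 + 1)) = 0.0664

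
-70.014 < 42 True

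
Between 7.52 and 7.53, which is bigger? 7.53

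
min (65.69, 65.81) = 65.69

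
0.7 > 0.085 True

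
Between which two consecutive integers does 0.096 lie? 0 and 1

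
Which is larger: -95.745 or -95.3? -95.3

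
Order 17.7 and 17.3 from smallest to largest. 17.3, 17.7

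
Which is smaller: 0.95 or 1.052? 0.95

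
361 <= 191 False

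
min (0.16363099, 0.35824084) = 0.16363099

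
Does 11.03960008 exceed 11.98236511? No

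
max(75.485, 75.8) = 75.8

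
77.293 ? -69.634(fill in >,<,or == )>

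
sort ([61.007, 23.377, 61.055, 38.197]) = [23.377, 38.197, 61.007, 61.055]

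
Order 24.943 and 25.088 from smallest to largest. 24.943, 25.088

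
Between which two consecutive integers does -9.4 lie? -10 and -9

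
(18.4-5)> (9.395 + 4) True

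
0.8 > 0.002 True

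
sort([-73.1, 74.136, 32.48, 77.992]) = [-73.1, 32.48, 74.136, 77.992]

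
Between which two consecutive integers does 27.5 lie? 27 and 28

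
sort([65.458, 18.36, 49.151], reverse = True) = [65.458, 49.151, 18.36]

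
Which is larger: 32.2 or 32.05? 32.2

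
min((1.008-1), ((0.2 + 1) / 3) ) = 0.008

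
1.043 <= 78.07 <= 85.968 True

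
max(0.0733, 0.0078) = 0.0733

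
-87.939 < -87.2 True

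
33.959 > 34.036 False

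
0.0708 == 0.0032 False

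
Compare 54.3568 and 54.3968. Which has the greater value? 54.3968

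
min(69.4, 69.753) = 69.4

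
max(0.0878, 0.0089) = 0.0878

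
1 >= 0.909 True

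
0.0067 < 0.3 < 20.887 True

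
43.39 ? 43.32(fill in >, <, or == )>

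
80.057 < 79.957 False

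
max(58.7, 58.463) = 58.7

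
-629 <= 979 True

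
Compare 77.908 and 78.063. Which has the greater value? 78.063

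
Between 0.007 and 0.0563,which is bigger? 0.0563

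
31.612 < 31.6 False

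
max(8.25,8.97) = 8.97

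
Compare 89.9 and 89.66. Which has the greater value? 89.9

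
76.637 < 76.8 True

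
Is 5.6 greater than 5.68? No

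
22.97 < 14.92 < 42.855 False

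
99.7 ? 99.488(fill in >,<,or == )>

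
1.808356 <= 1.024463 False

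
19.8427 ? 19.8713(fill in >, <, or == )<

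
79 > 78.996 True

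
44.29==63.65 False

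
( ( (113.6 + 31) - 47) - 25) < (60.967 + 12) True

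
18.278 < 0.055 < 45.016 False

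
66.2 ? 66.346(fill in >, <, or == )<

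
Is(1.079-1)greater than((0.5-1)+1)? No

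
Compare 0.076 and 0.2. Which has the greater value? 0.2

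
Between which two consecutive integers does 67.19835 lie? 67 and 68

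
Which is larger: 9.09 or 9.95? 9.95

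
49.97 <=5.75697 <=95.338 False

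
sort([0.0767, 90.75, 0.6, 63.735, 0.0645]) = [0.0645, 0.0767, 0.6, 63.735, 90.75]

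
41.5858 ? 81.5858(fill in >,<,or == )<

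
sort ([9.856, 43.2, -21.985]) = [-21.985, 9.856, 43.2]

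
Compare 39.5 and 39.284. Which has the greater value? 39.5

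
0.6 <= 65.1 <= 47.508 False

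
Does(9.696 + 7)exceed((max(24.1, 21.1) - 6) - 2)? Yes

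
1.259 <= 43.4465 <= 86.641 True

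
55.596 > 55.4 True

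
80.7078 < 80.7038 False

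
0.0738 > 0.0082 True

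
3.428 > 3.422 True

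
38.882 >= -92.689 True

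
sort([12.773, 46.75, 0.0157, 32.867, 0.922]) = [0.0157, 0.922, 12.773, 32.867, 46.75]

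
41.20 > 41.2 False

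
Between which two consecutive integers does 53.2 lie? 53 and 54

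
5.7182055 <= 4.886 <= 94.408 False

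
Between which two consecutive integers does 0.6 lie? 0 and 1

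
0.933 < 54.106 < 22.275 False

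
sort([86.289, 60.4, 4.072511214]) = [4.072511214, 60.4, 86.289]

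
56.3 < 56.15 False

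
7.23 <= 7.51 True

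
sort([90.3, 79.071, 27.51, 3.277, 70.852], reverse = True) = [90.3, 79.071, 70.852, 27.51, 3.277]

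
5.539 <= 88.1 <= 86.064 False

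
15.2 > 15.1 True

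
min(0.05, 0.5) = 0.05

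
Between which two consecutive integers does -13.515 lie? -14 and -13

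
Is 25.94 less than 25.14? No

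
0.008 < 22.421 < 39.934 True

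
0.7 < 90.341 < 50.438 False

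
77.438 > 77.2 True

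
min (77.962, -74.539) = -74.539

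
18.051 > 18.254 False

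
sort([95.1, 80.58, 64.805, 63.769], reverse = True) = [95.1, 80.58, 64.805, 63.769]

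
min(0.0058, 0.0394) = 0.0058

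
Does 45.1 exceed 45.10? No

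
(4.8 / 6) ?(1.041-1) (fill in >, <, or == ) >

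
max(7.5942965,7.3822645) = 7.5942965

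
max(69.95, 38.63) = 69.95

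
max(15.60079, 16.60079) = 16.60079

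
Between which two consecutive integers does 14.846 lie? 14 and 15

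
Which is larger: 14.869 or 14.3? 14.869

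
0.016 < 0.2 True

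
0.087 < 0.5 True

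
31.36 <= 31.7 True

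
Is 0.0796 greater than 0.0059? Yes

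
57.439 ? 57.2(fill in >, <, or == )>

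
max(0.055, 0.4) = 0.4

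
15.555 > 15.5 True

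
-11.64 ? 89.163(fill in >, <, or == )<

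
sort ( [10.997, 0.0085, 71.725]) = [0.0085, 10.997, 71.725]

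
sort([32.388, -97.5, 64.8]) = [-97.5, 32.388, 64.8]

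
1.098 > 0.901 True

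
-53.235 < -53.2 True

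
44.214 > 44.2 True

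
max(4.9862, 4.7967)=4.9862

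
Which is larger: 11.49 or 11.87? 11.87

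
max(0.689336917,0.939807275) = 0.939807275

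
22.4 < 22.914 True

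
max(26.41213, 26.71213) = 26.71213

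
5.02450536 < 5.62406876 True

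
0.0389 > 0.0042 True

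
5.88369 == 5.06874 False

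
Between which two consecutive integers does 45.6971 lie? 45 and 46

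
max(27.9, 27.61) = 27.9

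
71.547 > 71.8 False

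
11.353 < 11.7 True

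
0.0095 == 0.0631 False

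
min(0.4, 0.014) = 0.014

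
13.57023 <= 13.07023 False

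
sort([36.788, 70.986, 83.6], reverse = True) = [83.6, 70.986, 36.788]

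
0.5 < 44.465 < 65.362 True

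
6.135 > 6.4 False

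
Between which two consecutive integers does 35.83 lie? 35 and 36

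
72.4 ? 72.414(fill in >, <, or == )<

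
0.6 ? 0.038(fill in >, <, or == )>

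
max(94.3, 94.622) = 94.622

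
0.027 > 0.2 False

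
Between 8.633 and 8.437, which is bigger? 8.633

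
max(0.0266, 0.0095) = 0.0266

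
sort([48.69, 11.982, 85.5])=[11.982, 48.69, 85.5]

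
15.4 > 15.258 True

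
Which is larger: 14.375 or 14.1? 14.375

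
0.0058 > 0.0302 False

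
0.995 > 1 False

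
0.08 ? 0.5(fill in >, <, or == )<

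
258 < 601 True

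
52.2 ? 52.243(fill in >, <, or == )<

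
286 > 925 False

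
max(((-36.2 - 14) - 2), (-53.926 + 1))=-52.2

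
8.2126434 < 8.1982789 False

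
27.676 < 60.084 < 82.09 True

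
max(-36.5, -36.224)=-36.224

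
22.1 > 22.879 False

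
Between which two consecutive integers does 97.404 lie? 97 and 98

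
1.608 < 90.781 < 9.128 False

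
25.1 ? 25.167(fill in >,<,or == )<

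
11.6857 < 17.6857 True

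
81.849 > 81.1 True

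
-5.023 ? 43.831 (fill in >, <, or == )<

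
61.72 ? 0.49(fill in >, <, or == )>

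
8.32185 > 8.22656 True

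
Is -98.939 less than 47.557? Yes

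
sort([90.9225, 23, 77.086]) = [23, 77.086, 90.9225]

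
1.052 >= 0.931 True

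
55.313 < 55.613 True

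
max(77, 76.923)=77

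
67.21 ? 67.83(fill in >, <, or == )<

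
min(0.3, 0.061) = 0.061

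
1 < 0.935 False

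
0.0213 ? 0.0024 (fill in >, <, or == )>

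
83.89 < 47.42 False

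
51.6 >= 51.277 True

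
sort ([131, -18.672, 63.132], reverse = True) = [131, 63.132, -18.672]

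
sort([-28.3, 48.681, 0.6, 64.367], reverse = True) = [64.367, 48.681, 0.6, -28.3]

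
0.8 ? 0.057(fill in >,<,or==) >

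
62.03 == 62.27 False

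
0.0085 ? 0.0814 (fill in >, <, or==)<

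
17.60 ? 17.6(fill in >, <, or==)==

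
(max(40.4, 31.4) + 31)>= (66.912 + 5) False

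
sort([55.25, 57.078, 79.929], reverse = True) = [79.929, 57.078, 55.25]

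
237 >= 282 False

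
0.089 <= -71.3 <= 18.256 False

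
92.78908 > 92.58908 True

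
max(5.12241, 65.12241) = 65.12241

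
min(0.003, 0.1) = 0.003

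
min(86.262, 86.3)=86.262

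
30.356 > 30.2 True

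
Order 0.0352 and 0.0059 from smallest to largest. 0.0059, 0.0352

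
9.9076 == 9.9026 False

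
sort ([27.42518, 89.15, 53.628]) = [27.42518, 53.628, 89.15]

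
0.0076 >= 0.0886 False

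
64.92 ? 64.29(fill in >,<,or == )>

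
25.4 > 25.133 True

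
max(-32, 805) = 805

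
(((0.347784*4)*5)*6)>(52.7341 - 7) False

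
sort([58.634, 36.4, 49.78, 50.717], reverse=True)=[58.634, 50.717, 49.78, 36.4]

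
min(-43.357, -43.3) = -43.357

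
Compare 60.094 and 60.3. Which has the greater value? 60.3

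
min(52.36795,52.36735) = 52.36735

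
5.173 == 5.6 False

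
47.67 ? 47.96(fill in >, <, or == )<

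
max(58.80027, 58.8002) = 58.80027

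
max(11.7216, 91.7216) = 91.7216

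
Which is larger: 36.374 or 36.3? 36.374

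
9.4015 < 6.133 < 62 False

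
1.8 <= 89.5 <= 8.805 False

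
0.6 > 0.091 True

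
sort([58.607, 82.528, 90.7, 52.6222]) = [52.6222, 58.607, 82.528, 90.7]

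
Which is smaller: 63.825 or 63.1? 63.1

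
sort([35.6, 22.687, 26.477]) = [22.687, 26.477, 35.6]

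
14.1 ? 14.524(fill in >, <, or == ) <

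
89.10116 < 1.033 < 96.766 False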